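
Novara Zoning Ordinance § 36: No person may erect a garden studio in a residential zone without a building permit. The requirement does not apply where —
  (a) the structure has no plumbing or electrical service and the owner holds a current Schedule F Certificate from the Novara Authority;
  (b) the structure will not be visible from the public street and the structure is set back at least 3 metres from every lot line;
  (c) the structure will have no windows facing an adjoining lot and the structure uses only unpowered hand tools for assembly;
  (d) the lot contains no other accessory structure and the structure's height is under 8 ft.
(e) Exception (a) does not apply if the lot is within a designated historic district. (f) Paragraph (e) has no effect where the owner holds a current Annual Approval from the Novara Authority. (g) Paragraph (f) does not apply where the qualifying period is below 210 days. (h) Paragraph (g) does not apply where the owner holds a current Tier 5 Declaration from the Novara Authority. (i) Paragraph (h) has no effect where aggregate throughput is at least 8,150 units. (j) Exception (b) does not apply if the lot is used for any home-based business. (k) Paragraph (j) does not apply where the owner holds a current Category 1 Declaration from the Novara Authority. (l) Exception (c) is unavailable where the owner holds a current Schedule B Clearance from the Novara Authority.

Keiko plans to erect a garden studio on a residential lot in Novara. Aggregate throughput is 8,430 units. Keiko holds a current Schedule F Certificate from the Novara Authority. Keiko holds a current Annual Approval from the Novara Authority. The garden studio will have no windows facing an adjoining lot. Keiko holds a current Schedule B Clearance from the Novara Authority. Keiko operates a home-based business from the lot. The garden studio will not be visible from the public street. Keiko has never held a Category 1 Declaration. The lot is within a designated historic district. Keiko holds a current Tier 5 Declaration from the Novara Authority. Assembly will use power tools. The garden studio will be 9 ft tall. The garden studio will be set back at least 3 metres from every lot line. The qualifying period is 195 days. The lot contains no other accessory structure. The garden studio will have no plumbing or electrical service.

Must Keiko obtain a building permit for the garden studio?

Yes — Keiko must obtain a building permit.

All of (a)'s requirements are met (there is no plumbing or electrical service; a current Schedule F Certificate is held). But applying paragraphs (e)–(i): (e) operates against (a): the lot is in a historic district. (f) is triggered (a current Annual Approval is held), but is itself disapplied by (g): (g) operates against (f): the qualifying period is 195 days, below the 210 days limit. (h) applies (a current Tier 5 Declaration is held), but yields to (i): (i) operates — aggregate throughput is 8,430 units, meeting the 8,150 units threshold. (a) is therefore removed.
Exception (b) is satisfied on its face — the structure will not be visible from the street; the setback is at least 3 m on every side. But applying paragraphs (j)–(k): (j) operates against (b): a home-based business operates on the lot. (k), which would lift (j), does not operate here — there is no Category 1 Declaration in force. Exception (b) does not apply.
Exception (c) requires that the structure uses only unpowered hand tools for assembly; but assembly uses power tools, so (c) is unavailable.
Exception (d) requires that the structure's height is under 8 ft; but the structure's height is 9 ft, not under 8 ft, so (d) is unavailable.
No exception is made out. Keiko falls within the general rule.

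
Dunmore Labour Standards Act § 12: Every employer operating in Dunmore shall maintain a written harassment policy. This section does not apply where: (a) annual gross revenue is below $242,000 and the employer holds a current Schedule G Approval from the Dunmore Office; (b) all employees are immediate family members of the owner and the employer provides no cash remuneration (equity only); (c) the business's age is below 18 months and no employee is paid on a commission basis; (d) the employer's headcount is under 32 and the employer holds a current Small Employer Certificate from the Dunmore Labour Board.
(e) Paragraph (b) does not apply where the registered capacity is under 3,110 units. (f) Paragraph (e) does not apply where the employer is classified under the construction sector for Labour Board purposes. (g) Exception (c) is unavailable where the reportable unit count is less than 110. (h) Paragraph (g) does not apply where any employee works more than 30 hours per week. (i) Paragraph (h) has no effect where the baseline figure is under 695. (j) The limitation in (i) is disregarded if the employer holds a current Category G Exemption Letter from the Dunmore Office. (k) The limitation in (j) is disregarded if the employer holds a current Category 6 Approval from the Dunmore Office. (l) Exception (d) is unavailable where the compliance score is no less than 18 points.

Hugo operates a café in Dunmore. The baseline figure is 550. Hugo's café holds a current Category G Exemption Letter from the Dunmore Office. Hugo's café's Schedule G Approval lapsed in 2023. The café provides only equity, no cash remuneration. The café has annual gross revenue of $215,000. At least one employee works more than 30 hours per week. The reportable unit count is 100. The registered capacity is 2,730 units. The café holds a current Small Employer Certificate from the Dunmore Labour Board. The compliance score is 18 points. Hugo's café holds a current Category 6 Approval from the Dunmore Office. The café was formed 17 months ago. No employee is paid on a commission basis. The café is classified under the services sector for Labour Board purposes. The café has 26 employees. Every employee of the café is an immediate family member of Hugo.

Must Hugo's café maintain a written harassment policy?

Exception (a) does not apply: the Schedule G Approval is not current.
Exception (b) is satisfied on its face — every employee is an immediate family member; remuneration is equity-only. However, paragraphs (e)–(f) must be considered: (e) is engaged — the registered capacity is 2,730 units, under the 3,110 units limit. (f), which would lift (e), is not triggered — the café is classified under the services sector. Exception (b) does not apply.
All of (c)'s requirements are met (the business's age is 17 months, below the 18 months limit; no employee is paid on commission). However, paragraphs (g)–(k) must be considered: (g) operates against (c): the reportable unit count is 100, less than the 110 limit. (h) would limit (g) — at least one employee exceeds 30 hours/week — but (i) sets (h) aside: (i) applies — the baseline figure is 550, under the 695 limit. (j) would limit (i) — a current Category G Exemption Letter is held — but (k) sets (j) aside: (k) operates against (j): a current Category 6 Approval is held. So (c) is unavailable.
Exception (d)'s conditions are all satisfied: the employer's headcount is 26, under the 32 limit; a current Small Employer Certificate is held. But applying paragraph (l): (l) is triggered — the compliance score is 18 points, meeting the 18 points threshold. Exception (d) does not apply.
None of the exceptions is available; § 12 applies in full.

Yes — Hugo's café must maintain a written harassment policy.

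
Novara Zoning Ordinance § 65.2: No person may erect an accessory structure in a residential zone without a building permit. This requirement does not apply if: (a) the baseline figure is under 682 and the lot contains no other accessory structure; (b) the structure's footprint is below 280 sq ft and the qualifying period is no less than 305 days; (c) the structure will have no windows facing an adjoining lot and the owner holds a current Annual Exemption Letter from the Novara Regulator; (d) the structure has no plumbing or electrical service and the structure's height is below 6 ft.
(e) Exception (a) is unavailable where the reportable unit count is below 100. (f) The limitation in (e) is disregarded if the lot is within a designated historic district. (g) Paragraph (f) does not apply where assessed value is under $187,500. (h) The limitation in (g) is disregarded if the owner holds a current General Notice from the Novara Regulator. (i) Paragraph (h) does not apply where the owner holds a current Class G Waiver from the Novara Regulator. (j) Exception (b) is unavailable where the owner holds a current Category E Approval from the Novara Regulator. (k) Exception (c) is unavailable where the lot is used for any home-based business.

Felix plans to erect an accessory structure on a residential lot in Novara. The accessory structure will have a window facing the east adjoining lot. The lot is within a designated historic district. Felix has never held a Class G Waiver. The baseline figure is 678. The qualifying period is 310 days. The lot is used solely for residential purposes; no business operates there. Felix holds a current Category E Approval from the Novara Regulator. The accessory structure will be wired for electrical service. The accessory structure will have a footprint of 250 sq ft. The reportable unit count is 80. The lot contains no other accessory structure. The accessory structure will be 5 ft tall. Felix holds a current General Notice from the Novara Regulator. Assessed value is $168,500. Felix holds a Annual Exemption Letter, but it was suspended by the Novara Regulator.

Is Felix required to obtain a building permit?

All of (a)'s requirements are met (the baseline figure is 678, under the 682 limit; the lot has no other accessory structure). Applying paragraphs (e)–(i): (e) would limit (a) — the reportable unit count is 80, below the 100 limit — but (f) sets (e) aside: (f) operates — the lot is in a historic district. (g) would limit (f) — assessed value is $168,500, under the $187,500 limit — but (h) sets (g) aside: (h) operates against (g): a current General Notice is held. (i) is not triggered (the Class G Waiver is not current), so (h) stands. (a) remains available.
Exception (b)'s conditions are all satisfied: the structure's footprint is 250 sq ft, below the 280 sq ft limit; the qualifying period is 310 days, meeting the 305 days threshold. However, paragraph (j) must be considered: (j) operates against (b): a current Category E Approval is held. (b) is therefore removed.
Exception (c) requires that the structure will have no windows facing an adjoining lot; but a window faces an adjoining lot, so (c) is unavailable.
Exception (d) fails — electrical service is planned.

No — exception (a) applies; Felix does not need a building permit.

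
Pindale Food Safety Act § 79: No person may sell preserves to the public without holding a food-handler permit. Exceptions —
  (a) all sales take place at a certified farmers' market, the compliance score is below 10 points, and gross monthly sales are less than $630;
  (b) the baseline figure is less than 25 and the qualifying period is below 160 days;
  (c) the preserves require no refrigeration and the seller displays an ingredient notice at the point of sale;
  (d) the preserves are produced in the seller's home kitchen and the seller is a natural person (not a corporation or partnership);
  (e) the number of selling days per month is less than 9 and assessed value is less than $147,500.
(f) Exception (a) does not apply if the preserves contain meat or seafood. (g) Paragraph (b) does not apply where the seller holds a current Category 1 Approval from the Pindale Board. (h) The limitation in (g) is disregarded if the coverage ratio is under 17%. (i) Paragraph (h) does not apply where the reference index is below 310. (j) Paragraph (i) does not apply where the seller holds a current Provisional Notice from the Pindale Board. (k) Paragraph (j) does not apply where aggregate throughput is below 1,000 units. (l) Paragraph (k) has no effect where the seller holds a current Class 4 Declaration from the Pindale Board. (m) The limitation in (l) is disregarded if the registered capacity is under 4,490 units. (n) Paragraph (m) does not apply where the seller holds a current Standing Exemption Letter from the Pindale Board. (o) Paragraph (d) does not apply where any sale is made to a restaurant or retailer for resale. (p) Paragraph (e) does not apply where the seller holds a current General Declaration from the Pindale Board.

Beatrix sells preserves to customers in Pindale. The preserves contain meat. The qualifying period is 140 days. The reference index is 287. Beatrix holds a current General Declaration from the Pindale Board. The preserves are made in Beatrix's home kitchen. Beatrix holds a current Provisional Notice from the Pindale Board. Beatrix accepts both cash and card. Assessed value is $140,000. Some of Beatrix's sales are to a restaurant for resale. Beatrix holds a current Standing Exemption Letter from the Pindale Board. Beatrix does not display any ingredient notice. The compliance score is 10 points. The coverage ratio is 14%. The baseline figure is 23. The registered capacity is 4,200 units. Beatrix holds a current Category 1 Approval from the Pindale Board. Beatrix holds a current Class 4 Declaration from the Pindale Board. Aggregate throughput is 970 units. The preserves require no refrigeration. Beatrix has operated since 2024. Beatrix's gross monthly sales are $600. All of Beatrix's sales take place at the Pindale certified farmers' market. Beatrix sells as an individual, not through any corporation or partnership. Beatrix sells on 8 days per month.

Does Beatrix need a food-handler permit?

No — exception (b) applies; Beatrix is not required to hold a food-handler permit.

Exception (a) does not apply: the compliance score is 10 points, not below 10 points.
Exception (b)'s conditions are all satisfied: the baseline figure is 23, less than the 25 limit; the qualifying period is 140 days, below the 160 days limit. Under paragraphs (g)–(n): (g) is triggered (a current Category 1 Approval is held), but yields to (h): (h) is triggered — the coverage ratio is 14%, under the 17% limit. (i) is triggered (the reference index is 287, below the 310 limit), but yields to (j): (j) operates against (i): a current Provisional Notice is held. (k) would limit (j) — aggregate throughput is 970 units, below the 1,000 units limit — but (l) sets (k) aside: (l) operates against (k): a current Class 4 Declaration is held. (m) would limit (l) — the registered capacity is 4,200 units, under the 4,490 units limit — but (n) sets (m) aside: (n) operates against (m): a current Standing Exemption Letter is held. (b) remains available.
Exception (c) does not apply: no ingredient notice is displayed.
Exception (d) is satisfied on its face — the preserves are home-kitchen produced; the seller is a natural person. However, paragraph (o) must be considered: (o) is triggered — some sales are to a restaurant for resale. So (d) is unavailable.
Exception (e) is satisfied on its face — the number of selling days per month is 8, less than the 9 limit; assessed value is $140,000, less than the $147,500 limit. But: (p) is engaged — a current General Declaration is held. (e) is therefore removed.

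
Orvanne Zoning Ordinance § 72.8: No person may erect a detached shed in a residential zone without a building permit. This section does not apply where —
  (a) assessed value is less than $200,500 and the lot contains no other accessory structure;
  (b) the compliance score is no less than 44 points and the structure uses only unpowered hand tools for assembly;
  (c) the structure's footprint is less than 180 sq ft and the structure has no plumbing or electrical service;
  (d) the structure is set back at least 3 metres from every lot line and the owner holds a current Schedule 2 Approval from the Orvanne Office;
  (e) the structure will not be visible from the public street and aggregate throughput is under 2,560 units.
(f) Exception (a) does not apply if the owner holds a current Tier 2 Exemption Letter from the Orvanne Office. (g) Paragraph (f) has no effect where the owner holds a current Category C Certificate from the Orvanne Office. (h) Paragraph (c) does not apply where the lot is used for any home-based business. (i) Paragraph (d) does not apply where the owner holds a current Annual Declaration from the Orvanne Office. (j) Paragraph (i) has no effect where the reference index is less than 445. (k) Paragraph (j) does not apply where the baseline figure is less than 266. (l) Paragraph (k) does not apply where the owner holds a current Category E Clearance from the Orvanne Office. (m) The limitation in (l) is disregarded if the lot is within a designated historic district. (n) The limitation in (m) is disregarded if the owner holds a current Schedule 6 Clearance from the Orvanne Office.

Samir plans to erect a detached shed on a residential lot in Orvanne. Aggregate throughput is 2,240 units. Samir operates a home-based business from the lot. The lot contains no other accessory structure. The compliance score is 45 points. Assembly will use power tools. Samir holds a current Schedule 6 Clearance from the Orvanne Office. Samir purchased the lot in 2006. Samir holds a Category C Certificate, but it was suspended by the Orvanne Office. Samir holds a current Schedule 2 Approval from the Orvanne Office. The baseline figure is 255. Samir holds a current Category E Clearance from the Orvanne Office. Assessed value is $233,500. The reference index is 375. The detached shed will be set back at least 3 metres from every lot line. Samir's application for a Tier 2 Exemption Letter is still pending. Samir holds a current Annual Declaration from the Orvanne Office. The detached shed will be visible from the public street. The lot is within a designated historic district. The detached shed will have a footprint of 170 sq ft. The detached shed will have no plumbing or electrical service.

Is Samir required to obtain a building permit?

No — exception (d) applies; Samir does not need a building permit.

Exception (a) does not apply: assessed value is $233,500, not less than $200,500.
Exception (b) fails — assembly uses power tools.
Exception (c)'s conditions are all satisfied: the structure's footprint is 170 sq ft, less than the 180 sq ft limit; there is no plumbing or electrical service. But applying paragraph (h): (h) operates — a home-based business operates on the lot. (c) is therefore removed.
Exception (d)'s conditions are all satisfied: the setback is at least 3 m on every side; a current Schedule 2 Approval is held. Applying paragraphs (i)–(n): (i) would limit (d) — a current Annual Declaration is held — but (j) sets (i) aside: (j) operates against (i): the reference index is 375, less than the 445 limit. (k) would limit (j) — the baseline figure is 255, less than the 266 limit — but (l) sets (k) aside: (l) applies — a current Category E Clearance is held. (m) would limit (l) — the lot is in a historic district — but (n) sets (m) aside: (n) operates — a current Schedule 6 Clearance is held. Exception (d) stands.
Exception (e) does not apply: the structure will be visible from the street.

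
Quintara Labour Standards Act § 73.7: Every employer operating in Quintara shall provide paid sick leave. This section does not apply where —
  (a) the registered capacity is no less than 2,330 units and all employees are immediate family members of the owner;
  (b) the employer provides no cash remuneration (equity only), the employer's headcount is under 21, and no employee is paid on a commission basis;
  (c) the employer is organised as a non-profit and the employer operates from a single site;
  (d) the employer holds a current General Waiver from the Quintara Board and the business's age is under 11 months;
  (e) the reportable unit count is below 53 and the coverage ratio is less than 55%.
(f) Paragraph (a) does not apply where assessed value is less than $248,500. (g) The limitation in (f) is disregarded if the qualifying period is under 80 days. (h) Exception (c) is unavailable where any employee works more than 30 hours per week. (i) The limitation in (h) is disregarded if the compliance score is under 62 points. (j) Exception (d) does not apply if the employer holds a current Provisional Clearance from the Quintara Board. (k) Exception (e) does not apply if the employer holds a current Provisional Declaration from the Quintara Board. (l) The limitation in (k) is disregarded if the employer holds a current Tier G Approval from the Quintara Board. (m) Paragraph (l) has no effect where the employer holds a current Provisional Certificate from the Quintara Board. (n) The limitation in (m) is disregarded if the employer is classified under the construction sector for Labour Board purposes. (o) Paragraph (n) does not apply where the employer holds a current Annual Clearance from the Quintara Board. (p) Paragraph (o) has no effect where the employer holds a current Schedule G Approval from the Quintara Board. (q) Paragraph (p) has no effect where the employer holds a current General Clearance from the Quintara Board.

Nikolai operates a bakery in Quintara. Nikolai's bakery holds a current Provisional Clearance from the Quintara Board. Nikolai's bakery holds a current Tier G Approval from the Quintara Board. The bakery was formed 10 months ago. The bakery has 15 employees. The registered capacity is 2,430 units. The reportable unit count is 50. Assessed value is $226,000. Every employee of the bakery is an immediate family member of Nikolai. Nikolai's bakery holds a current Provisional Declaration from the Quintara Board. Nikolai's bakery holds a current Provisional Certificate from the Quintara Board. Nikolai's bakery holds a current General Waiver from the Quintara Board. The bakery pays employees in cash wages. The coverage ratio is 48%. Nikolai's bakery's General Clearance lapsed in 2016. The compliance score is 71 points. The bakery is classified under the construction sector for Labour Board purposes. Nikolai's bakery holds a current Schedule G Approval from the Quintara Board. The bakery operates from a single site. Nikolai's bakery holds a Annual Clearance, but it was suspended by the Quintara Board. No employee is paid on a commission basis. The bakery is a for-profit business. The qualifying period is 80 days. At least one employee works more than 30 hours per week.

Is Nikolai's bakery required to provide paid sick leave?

Exception (a) is satisfied on its face — the registered capacity is 2,430 units, meeting the 2,330 units threshold; every employee is an immediate family member. Turning to paragraphs (f)–(g): (f) operates against (a): assessed value is $226,000, less than the $248,500 limit. (g), which would lift (f), does not operate here — the qualifying period is 80 days, not under 80 days. So (a) is unavailable.
Exception (b) fails — employees are paid cash wages.
Exception (c) fails — the employer is for-profit.
Exception (d): a current General Waiver is held; the business's age is 10 months, under the 11 months limit — every condition holds. But applying paragraph (j): (j) operates — a current Provisional Clearance is held. So (d) is unavailable.
Exception (e): the reportable unit count is 50, below the 53 limit; the coverage ratio is 48%, less than the 55% limit — every condition holds. Applying paragraphs (k)–(q): (k) would limit (e) — a current Provisional Declaration is held — but (l) sets (k) aside: (l) operates against (k): a current Tier G Approval is held. (m) operates (a current Provisional Certificate is held), but is set aside by (n): (n) applies — the bakery is classified under the construction sector. (o), which would lift (n), does not operate here — no current Annual Clearance is held. Exception (e) stands.

No — exception (e) applies; Nikolai's bakery is not required to provide paid sick leave.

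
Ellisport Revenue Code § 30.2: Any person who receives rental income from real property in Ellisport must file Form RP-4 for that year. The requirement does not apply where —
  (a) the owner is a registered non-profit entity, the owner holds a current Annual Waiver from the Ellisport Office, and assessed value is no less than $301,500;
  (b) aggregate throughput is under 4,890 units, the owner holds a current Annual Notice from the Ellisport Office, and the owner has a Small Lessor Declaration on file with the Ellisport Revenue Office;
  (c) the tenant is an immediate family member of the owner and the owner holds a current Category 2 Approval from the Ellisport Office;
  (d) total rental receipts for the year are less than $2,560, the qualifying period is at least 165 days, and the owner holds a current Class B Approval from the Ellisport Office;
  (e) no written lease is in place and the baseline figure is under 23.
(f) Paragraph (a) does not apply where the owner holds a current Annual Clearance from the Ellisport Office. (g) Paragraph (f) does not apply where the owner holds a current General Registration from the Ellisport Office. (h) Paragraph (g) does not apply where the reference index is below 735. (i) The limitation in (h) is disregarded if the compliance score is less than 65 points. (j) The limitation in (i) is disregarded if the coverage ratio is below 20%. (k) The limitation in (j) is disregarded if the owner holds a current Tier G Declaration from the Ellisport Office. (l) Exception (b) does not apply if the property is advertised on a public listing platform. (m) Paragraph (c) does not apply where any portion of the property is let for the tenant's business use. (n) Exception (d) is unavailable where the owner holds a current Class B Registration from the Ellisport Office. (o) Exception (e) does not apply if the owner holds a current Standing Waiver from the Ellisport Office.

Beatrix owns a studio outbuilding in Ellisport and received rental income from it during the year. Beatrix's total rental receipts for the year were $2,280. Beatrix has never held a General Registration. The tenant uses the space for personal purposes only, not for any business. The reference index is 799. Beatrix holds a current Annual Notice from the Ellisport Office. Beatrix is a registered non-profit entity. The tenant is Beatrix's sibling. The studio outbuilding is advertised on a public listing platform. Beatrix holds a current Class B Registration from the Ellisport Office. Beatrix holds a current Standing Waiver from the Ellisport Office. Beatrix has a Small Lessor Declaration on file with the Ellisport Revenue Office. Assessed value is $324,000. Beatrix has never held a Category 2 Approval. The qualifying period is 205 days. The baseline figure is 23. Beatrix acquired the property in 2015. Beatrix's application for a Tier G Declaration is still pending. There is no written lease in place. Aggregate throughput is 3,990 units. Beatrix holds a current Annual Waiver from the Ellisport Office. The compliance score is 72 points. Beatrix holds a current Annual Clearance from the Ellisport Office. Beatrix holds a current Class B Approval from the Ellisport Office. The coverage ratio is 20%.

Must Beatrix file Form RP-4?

All of (a)'s requirements are met (Beatrix is a registered non-profit; a current Annual Waiver is held; assessed value is $324,000, meeting the $301,500 threshold). But: (f) is triggered — a current Annual Clearance is held. (g) does not operate here (there is no General Registration in force), so (f) stands. So (a) is unavailable.
Exception (b) is satisfied on its face — aggregate throughput is 3,990 units, under the 4,890 units limit; a current Annual Notice is held; a Small Lessor Declaration is on file. But: (l) operates against (b): the property is publicly advertised. (b) is therefore removed.
Exception (c) fails — the Category 2 Approval is not current.
All of (d)'s requirements are met (total rental receipts for the year are $2,280, less than the $2,560 limit; the qualifying period is 205 days, meeting the 165 days threshold; a current Class B Approval is held). But: (n) operates against (d): a current Class B Registration is held. So (d) is unavailable.
Exception (e) does not apply: the baseline figure is 23, not under 23.
No exception is made out. Beatrix falls within the general rule.

Yes — Beatrix must file Form RP-4.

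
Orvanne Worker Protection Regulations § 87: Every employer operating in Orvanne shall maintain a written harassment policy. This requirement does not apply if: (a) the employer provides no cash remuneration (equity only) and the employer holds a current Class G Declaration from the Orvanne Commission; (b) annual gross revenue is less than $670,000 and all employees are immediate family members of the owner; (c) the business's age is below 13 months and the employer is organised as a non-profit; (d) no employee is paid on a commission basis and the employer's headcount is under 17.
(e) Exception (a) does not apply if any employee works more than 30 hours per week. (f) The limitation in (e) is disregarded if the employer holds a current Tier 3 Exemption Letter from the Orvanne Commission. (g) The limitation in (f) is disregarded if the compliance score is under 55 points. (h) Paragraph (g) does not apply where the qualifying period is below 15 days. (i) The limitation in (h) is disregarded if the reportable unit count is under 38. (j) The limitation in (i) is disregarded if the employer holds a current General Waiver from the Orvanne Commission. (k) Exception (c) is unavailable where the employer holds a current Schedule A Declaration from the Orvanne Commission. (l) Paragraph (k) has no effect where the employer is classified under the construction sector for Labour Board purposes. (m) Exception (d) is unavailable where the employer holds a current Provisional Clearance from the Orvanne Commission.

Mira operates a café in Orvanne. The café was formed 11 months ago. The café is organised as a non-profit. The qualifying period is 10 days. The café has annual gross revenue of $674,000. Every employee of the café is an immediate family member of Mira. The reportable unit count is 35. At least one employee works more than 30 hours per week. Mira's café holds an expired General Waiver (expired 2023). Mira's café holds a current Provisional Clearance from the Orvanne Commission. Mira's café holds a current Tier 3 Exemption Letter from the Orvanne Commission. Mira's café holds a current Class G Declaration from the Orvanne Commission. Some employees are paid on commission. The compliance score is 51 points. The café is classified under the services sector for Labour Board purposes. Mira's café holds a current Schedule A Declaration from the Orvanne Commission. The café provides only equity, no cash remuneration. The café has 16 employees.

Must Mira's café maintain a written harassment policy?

Yes — Mira's café must maintain a written harassment policy.

Exception (a)'s conditions are all satisfied: remuneration is equity-only; a current Class G Declaration is held. However, paragraphs (e)–(j) must be considered: (e) operates against (a): at least one employee exceeds 30 hours/week. (f) would limit (e) — a current Tier 3 Exemption Letter is held — but (g) sets (f) aside: (g) operates against (f): the compliance score is 51 points, under the 55 points limit. (h) operates (the qualifying period is 10 days, below the 15 days limit), but yields to (i): (i) operates against (h): the reportable unit count is 35, under the 38 limit. (j), which would lift (i), is not triggered — there is no General Waiver in force. So (a) is unavailable.
Exception (b) requires that annual gross revenue is less than $670,000; but annual gross revenue is $674,000, not less than $670,000, so (b) is unavailable.
Exception (c)'s conditions are all satisfied: the business's age is 11 months, below the 13 months limit; the employer is a non-profit. Turning to paragraphs (k)–(l): (k) operates against (c): a current Schedule A Declaration is held. (l) is not engaged (the café is classified under the services sector), so (k) stands. So (c) is unavailable.
Exception (d) fails — some employees are paid on commission.
No exception is made out. Mira's café falls within the general rule.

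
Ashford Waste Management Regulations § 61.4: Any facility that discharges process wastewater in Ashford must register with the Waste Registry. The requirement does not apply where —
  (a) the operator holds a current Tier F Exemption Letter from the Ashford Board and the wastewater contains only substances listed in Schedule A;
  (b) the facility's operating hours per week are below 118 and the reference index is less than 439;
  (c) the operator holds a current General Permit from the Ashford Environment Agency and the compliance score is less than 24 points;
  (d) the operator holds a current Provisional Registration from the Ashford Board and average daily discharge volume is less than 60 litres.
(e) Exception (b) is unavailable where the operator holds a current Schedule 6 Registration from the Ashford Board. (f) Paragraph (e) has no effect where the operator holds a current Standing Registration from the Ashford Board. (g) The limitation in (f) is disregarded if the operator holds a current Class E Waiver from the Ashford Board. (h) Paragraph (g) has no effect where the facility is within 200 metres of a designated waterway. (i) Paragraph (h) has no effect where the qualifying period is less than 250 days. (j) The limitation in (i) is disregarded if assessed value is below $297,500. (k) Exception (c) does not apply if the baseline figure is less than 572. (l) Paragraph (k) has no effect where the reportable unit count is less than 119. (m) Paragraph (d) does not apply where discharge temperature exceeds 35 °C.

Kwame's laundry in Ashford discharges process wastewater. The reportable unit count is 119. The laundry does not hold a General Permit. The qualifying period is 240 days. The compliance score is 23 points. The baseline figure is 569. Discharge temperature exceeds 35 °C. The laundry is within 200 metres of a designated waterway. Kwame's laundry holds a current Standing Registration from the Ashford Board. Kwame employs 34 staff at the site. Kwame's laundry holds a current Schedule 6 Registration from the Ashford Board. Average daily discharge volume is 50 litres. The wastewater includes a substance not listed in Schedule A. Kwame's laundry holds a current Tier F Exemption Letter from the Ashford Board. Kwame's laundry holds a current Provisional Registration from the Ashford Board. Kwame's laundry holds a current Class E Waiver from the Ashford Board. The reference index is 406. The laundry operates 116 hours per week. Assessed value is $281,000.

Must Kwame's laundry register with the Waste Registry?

No — exception (b) applies; Kwame's laundry is not required to register with the Waste Registry.

Exception (a) requires that the wastewater contains only substances listed in Schedule A; but the wastewater includes a non-Schedule-A substance, so (a) is unavailable.
Exception (b)'s conditions are all satisfied: the facility's operating hours per week are 116, below the 118 limit; the reference index is 406, less than the 439 limit. Considering the limiting provisions: (e) would limit (b) — a current Schedule 6 Registration is held — but (f) sets (e) aside: (f) is triggered — a current Standing Registration is held. (g) would limit (f) — a current Class E Waiver is held — but (h) sets (g) aside: (h) operates against (g): the laundry is within 200 m of a designated waterway. (i) is triggered (the qualifying period is 240 days, less than the 250 days limit), but is itself disapplied by (j): (j) applies — assessed value is $281,000, below the $297,500 limit. So (b) applies.
Exception (c) fails — no General Permit is held.
Exception (d) is satisfied on its face — a current Provisional Registration is held; average daily discharge volume is 50 litres, less than the 60 litres limit. But: (m) operates against (d): discharge temperature exceeds 35 °C. Exception (d) does not apply.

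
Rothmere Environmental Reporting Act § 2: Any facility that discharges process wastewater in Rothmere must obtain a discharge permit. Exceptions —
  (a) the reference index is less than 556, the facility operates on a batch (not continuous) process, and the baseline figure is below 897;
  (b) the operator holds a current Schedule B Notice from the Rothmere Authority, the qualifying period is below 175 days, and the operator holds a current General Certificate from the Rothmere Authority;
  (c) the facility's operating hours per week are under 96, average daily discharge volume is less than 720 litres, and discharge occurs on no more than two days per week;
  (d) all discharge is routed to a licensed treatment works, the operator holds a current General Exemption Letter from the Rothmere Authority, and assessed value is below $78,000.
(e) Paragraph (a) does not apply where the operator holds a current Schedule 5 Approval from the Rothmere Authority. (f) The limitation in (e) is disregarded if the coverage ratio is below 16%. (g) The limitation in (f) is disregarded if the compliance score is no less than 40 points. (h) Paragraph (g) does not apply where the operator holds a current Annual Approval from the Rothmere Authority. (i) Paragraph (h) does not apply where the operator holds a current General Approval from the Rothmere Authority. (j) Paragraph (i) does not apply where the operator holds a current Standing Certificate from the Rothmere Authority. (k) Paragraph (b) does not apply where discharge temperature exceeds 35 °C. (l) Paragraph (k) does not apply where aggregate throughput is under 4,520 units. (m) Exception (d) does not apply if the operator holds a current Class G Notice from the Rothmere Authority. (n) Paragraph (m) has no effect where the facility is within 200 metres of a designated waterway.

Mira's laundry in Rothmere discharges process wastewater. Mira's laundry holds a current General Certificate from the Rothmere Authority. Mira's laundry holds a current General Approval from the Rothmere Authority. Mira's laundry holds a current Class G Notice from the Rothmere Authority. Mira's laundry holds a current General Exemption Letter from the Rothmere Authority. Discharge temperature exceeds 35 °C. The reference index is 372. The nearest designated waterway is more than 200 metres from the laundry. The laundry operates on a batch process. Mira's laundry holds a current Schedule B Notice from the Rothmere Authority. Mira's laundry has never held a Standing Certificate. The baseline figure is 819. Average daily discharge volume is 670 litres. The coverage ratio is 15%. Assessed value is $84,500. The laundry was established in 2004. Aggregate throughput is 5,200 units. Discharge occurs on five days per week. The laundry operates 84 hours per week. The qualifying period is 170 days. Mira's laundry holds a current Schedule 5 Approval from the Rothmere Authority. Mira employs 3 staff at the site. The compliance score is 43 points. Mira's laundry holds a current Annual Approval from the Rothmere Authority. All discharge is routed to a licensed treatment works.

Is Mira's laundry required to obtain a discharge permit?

Yes — Mira's laundry must obtain a discharge permit.

All of (a)'s requirements are met (the reference index is 372, less than the 556 limit; the facility operates on a batch process; the baseline figure is 819, below the 897 limit). But applying paragraphs (e)–(j): (e) operates against (a): a current Schedule 5 Approval is held. (f) would limit (e) — the coverage ratio is 15%, below the 16% limit — but (g) sets (f) aside: (g) operates — the compliance score is 43 points, meeting the 40 points threshold. (h) would limit (g) — a current Annual Approval is held — but (i) sets (h) aside: (i) operates against (h): a current General Approval is held. (j) is not engaged (no current Standing Certificate is held), so (i) stands. So (a) is unavailable.
Exception (b): a current Schedule B Notice is held; the qualifying period is 170 days, below the 175 days limit; a current General Certificate is held — every condition holds. But applying paragraphs (k)–(l): (k) operates against (b): discharge temperature exceeds 35 °C. (l), which would lift (k), is not triggered — aggregate throughput is 5,200 units, not under 4,520 units. So (b) is unavailable.
Exception (c) does not apply: discharge occurs on five days per week.
Exception (d) does not apply: assessed value is $84,500, not below $78,000.
None of the exceptions is available; § 2 applies in full.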